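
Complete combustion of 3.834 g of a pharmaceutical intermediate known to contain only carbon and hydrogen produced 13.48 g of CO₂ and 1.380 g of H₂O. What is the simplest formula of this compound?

mol C = 13.48 g CO₂ ÷ 44.009 g/mol = 0.30630 mol
mol H = 2 × 1.380 g H₂O ÷ 18.015 g/mol = 0.15321 mol
Divide by the smallest (0.15321 mol): C 1.999, H 1.000

C2H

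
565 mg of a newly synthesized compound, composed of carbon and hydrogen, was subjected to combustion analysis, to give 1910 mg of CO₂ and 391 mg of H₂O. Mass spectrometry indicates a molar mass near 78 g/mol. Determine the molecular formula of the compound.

C6H6

mol C = 1.91 g CO₂ ÷ 44.009 g/mol = 0.04340 mol
mol H = 2 × 0.391 g H₂O ÷ 18.015 g/mol = 0.04341 mol
Divide by the smallest (0.04340 mol): C 1.000, H 1.000
Empirical formula: CH
Empirical-formula mass = 13.02 g/mol; 78 ÷ 13.02 ≈ 6, so the molecular formula is C6H6.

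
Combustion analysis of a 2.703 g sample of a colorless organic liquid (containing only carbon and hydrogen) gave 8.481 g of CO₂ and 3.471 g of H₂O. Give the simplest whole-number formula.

mol C = 8.481 g CO₂ ÷ 44.009 g/mol = 0.19271 mol
mol H = 2 × 3.471 g H₂O ÷ 18.015 g/mol = 0.38535 mol
Divide by the smallest (0.19271 mol): C 1.000, H 2.000

CH2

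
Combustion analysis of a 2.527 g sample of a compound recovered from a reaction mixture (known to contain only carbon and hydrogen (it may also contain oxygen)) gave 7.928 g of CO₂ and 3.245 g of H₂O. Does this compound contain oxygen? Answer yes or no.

no

mol C = 7.928 g CO₂ ÷ 44.009 g/mol = 0.18014 mol
mol H = 2 × 3.245 g H₂O ÷ 18.015 g/mol = 0.36026 mol
C and H together account for 2.5269 g — essentially the entire 2.527 g sample — so the compound contains no oxygen.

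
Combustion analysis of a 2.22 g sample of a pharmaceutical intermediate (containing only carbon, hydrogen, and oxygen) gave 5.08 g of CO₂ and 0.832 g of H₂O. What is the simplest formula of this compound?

C5H4O2

mol C = 5.08 g CO₂ ÷ 44.009 g/mol = 0.1154 mol
mol H = 2 × 0.832 g H₂O ÷ 18.015 g/mol = 0.09237 mol
mass O = 2.22 − (1.386 + 0.09311) = 0.7405 g → mol O = 0.7405 ÷ 15.999 = 0.04628 mol
Divide by the smallest (0.04628 mol): C 2.494, H 1.996, O 1.000
Multiplying each by 2 gives whole numbers: C 4.99, H 3.99, O 2.00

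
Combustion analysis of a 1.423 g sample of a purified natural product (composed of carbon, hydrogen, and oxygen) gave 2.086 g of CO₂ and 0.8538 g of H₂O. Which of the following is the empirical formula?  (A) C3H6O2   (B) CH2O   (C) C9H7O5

(B) CH2O

mol C = 2.086 g CO₂ ÷ 44.009 g/mol = 0.047399 mol
mol H = 2 × 0.8538 g H₂O ÷ 18.015 g/mol = 0.094788 mol
mass O = 1.423 − (0.56931 + 0.095546) = 0.75814 g → mol O = 0.75814 ÷ 15.999 = 0.047387 mol
Divide by the smallest (0.047387 mol): C 1.000, H 2.000, O 1.000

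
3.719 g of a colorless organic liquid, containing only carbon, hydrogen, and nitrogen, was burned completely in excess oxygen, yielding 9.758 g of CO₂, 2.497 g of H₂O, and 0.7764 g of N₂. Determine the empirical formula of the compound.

mol C = 9.758 g CO₂ ÷ 44.009 g/mol = 0.22173 mol
mol H = 2 × 2.497 g H₂O ÷ 18.015 g/mol = 0.27721 mol
mol N = 2 × 0.7764 g N₂ ÷ 28.014 g/mol = 0.055429 mol
Divide by the smallest (0.055429 mol): C 4.000, H 5.001, N 1.000

C4H5N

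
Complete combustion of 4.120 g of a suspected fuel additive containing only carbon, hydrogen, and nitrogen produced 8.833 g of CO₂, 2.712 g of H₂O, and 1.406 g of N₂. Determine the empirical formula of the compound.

mol C = 8.833 g CO₂ ÷ 44.009 g/mol = 0.20071 mol
mol H = 2 × 2.712 g H₂O ÷ 18.015 g/mol = 0.30108 mol
mol N = 2 × 1.406 g N₂ ÷ 28.014 g/mol = 0.10038 mol
Divide by the smallest (0.10038 mol): C 2.000, H 2.999, N 1.000

C2H3N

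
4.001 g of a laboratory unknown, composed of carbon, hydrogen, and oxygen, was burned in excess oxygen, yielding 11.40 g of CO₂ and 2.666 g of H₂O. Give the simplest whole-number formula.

C7H8O

mol C = 11.40 g CO₂ ÷ 44.009 g/mol = 0.25904 mol
mol H = 2 × 2.666 g H₂O ÷ 18.015 g/mol = 0.29598 mol
mass O = 4.001 − (3.1113 + 0.29834) = 0.59135 g → mol O = 0.59135 ÷ 15.999 = 0.036962 mol
Divide by the smallest (0.036962 mol): C 7.008, H 8.008, O 1.000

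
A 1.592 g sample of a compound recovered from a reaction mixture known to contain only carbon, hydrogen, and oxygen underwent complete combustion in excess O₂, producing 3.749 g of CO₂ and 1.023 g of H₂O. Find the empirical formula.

C3H4O

mol C = 3.749 g CO₂ ÷ 44.009 g/mol = 0.085187 mol
mol H = 2 × 1.023 g H₂O ÷ 18.015 g/mol = 0.11357 mol
mass O = 1.592 − (1.0232 + 0.11448) = 0.45434 g → mol O = 0.45434 ÷ 15.999 = 0.028398 mol
Divide by the smallest (0.028398 mol): C 3.000, H 3.999, O 1.000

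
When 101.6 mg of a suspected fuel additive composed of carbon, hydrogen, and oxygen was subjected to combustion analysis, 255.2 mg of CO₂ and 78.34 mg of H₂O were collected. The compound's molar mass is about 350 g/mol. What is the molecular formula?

C20H30O5

mol C = 0.2552 g CO₂ ÷ 44.009 g/mol = 0.0057988 mol
mol H = 2 × 0.07834 g H₂O ÷ 18.015 g/mol = 0.0086972 mol
mass O = 0.1016 − (0.069650 + 0.0087668) = 0.023184 g → mol O = 0.023184 ÷ 15.999 = 0.0014491 mol
Divide by the smallest (0.0014491 mol): C 4.002, H 6.002, O 1.000
Empirical formula: C4H6O
Empirical-formula mass = 70.09 g/mol; 350 ÷ 70.09 ≈ 5, so the molecular formula is C20H30O5.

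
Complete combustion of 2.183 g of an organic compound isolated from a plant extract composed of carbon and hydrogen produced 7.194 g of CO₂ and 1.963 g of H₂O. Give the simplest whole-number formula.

mol C = 7.194 g CO₂ ÷ 44.009 g/mol = 0.16347 mol
mol H = 2 × 1.963 g H₂O ÷ 18.015 g/mol = 0.21793 mol
Divide by the smallest (0.16347 mol): C 1.000, H 1.333
Multiplying each by 3 gives whole numbers: C 3.00, H 4.00

C3H4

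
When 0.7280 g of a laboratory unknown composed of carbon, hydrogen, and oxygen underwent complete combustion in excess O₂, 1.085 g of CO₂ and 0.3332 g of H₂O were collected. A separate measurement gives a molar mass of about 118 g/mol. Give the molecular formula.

mol C = 1.085 g CO₂ ÷ 44.009 g/mol = 0.024654 mol
mol H = 2 × 0.3332 g H₂O ÷ 18.015 g/mol = 0.036991 mol
mass O = 0.7280 − (0.29612 + 0.037287) = 0.39459 g → mol O = 0.39459 ÷ 15.999 = 0.024664 mol
Divide by the smallest (0.024654 mol): C 1.000, H 1.500, O 1.000
Multiplying each by 2 gives whole numbers: C 2.00, H 3.00, O 2.00
Empirical formula: C2H3O2
Empirical-formula mass = 59.04 g/mol; 118 ÷ 59.04 ≈ 2, so the molecular formula is C4H6O4.

C4H6O4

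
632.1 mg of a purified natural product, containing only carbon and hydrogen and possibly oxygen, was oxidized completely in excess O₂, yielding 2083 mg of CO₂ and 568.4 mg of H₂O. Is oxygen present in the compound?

no

mol C = 2.083 g CO₂ ÷ 44.009 g/mol = 0.047331 mol
mol H = 2 × 0.5684 g H₂O ÷ 18.015 g/mol = 0.063103 mol
C and H together account for 0.63210 g — essentially the entire 0.6321 g sample — so the compound contains no oxygen.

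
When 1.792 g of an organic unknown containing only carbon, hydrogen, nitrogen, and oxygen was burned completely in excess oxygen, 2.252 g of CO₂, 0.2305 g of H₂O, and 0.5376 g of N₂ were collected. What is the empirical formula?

C4H2N3O3

mol C = 2.252 g CO₂ ÷ 44.009 g/mol = 0.051171 mol
mol H = 2 × 0.2305 g H₂O ÷ 18.015 g/mol = 0.025590 mol
mol N = 2 × 0.5376 g N₂ ÷ 28.014 g/mol = 0.038381 mol
mass O = 1.792 − (0.61462 + 0.025795 + 0.53760) = 0.61399 g → mol O = 0.61399 ÷ 15.999 = 0.038377 mol
Divide by the smallest (0.025590 mol): C 2.000, H 1.000, N 1.500, O 1.500
Multiplying each by 2 gives whole numbers: C 4.00, H 2.00, N 3.00, O 3.00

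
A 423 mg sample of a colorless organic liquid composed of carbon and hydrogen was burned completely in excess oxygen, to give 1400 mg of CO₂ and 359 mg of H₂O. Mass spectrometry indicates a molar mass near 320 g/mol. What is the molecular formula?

C24H30

mol C = 1.40 g CO₂ ÷ 44.009 g/mol = 0.03181 mol
mol H = 2 × 0.359 g H₂O ÷ 18.015 g/mol = 0.03986 mol
Divide by the smallest (0.03181 mol): C 1.000, H 1.253
Multiplying each by 4 gives whole numbers: C 4.00, H 5.01
Empirical formula: C4H5
Empirical-formula mass = 53.08 g/mol; 320 ÷ 53.08 ≈ 6, so the molecular formula is C24H30.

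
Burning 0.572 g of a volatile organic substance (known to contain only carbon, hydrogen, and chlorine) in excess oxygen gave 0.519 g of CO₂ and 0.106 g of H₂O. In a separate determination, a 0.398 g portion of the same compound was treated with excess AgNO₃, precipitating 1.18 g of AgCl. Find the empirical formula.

mol C = 0.519 g CO₂ ÷ 44.009 g/mol = 0.01179 mol
mol H = 2 × 0.106 g H₂O ÷ 18.015 g/mol = 0.01177 mol
From the AgCl data: mol Cl per gram of compound = (1.18 ÷ 143.318) ÷ 0.398 = 0.02069 mol/g, so in the 0.572 g combustion sample mol Cl = 0.01183 mol
Divide by the smallest (0.01177 mol): C 1.002, H 1.000, Cl 1.006

CHCl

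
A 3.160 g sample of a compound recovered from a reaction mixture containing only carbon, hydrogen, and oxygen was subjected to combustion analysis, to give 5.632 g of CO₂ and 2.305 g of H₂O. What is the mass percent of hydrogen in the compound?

mol C = 5.632 g CO₂ ÷ 44.009 g/mol = 0.12797 mol
mol H = 2 × 2.305 g H₂O ÷ 18.015 g/mol = 0.25590 mol
mass O = 3.160 − (1.5371 + 0.25795) = 1.3650 g → mol O = 1.3650 ÷ 15.999 = 0.085315 mol
mass % H = 0.25795 g ÷ 3.160 g × 100%

8.16%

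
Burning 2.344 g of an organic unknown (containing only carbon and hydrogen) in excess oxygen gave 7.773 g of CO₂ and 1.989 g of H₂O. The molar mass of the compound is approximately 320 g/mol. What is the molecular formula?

C24H30

mol C = 7.773 g CO₂ ÷ 44.009 g/mol = 0.17662 mol
mol H = 2 × 1.989 g H₂O ÷ 18.015 g/mol = 0.22082 mol
Divide by the smallest (0.17662 mol): C 1.000, H 1.250
Multiplying each by 4 gives whole numbers: C 4.00, H 5.00
Empirical formula: C4H5
Empirical-formula mass = 53.08 g/mol; 320 ÷ 53.08 ≈ 6, so the molecular formula is C24H30.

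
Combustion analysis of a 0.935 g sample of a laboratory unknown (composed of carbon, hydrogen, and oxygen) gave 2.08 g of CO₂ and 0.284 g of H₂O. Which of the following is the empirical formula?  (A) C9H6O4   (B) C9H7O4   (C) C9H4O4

mol C = 2.08 g CO₂ ÷ 44.009 g/mol = 0.04726 mol
mol H = 2 × 0.284 g H₂O ÷ 18.015 g/mol = 0.03153 mol
mass O = 0.935 − (0.5677 + 0.03178) = 0.3355 g → mol O = 0.3355 ÷ 15.999 = 0.02097 mol
Divide by the smallest (0.02097 mol): C 2.254, H 1.503, O 1.000
Multiplying each by 4 gives whole numbers: C 9.01, H 6.01, O 4.00

(A) C9H6O4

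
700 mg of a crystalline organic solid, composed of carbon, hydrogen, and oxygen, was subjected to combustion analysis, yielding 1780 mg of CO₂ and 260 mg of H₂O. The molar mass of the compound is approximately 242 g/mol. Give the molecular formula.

C14H10O4

mol C = 1.78 g CO₂ ÷ 44.009 g/mol = 0.04045 mol
mol H = 2 × 0.260 g H₂O ÷ 18.015 g/mol = 0.02886 mol
mass O = 0.700 − (0.4858 + 0.02910) = 0.1851 g → mol O = 0.1851 ÷ 15.999 = 0.01157 mol
Divide by the smallest (0.01157 mol): C 3.496, H 2.495, O 1.000
Multiplying each by 2 gives whole numbers: C 6.99, H 4.99, O 2.00
Empirical formula: C7H5O2
Empirical-formula mass = 121.11 g/mol; 242 ÷ 121.11 ≈ 2, so the molecular formula is C14H10O4.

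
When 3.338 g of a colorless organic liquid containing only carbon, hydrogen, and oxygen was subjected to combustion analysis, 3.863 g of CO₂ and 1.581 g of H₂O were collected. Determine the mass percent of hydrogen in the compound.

5.30%

mol C = 3.863 g CO₂ ÷ 44.009 g/mol = 0.087778 mol
mol H = 2 × 1.581 g H₂O ÷ 18.015 g/mol = 0.17552 mol
mass O = 3.338 − (1.0543 + 0.17692) = 2.1068 g → mol O = 2.1068 ÷ 15.999 = 0.13168 mol
mass % H = 0.17692 g ÷ 3.338 g × 100%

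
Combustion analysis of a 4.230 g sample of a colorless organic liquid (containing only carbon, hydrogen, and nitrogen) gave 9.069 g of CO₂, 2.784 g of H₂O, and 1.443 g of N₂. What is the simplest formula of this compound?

C2H3N

mol C = 9.069 g CO₂ ÷ 44.009 g/mol = 0.20607 mol
mol H = 2 × 2.784 g H₂O ÷ 18.015 g/mol = 0.30908 mol
mol N = 2 × 1.443 g N₂ ÷ 28.014 g/mol = 0.10302 mol
Divide by the smallest (0.10302 mol): C 2.000, H 3.000, N 1.000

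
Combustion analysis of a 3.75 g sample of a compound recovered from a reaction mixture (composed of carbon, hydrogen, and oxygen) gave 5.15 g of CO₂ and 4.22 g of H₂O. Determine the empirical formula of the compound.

mol C = 5.15 g CO₂ ÷ 44.009 g/mol = 0.1170 mol
mol H = 2 × 4.22 g H₂O ÷ 18.015 g/mol = 0.4685 mol
mass O = 3.75 − (1.406 + 0.4722) = 1.872 g → mol O = 1.872 ÷ 15.999 = 0.1170 mol
Divide by the smallest (0.1170 mol): C 1.000, H 4.004, O 1.000

CH4O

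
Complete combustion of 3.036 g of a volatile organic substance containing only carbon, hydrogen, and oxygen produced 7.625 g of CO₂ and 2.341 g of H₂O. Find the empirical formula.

C4H6O

mol C = 7.625 g CO₂ ÷ 44.009 g/mol = 0.17326 mol
mol H = 2 × 2.341 g H₂O ÷ 18.015 g/mol = 0.25989 mol
mass O = 3.036 − (2.0810 + 0.26197) = 0.69300 g → mol O = 0.69300 ÷ 15.999 = 0.043315 mol
Divide by the smallest (0.043315 mol): C 4.000, H 6.000, O 1.000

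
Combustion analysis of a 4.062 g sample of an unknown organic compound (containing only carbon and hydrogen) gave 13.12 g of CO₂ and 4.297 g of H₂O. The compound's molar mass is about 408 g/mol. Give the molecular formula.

mol C = 13.12 g CO₂ ÷ 44.009 g/mol = 0.29812 mol
mol H = 2 × 4.297 g H₂O ÷ 18.015 g/mol = 0.47705 mol
Divide by the smallest (0.29812 mol): C 1.000, H 1.600
Multiplying each by 5 gives whole numbers: C 5.00, H 8.00
Empirical formula: C5H8
Empirical-formula mass = 68.12 g/mol; 408 ÷ 68.12 ≈ 6, so the molecular formula is C30H48.

C30H48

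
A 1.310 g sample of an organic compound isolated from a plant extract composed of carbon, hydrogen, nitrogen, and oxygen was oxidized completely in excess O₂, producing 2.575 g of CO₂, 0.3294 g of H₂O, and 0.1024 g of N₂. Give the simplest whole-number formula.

C8H5NO4

mol C = 2.575 g CO₂ ÷ 44.009 g/mol = 0.058511 mol
mol H = 2 × 0.3294 g H₂O ÷ 18.015 g/mol = 0.036570 mol
mol N = 2 × 0.1024 g N₂ ÷ 28.014 g/mol = 0.0073106 mol
mass O = 1.310 − (0.70277 + 0.036862 + 0.10240) = 0.46797 g → mol O = 0.46797 ÷ 15.999 = 0.029250 mol
Divide by the smallest (0.0073106 mol): C 8.004, H 5.002, N 1.000, O 4.001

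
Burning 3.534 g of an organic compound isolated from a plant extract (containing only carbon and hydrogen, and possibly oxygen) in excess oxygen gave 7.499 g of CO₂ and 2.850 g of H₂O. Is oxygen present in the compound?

mol C = 7.499 g CO₂ ÷ 44.009 g/mol = 0.17040 mol
mol H = 2 × 2.850 g H₂O ÷ 18.015 g/mol = 0.31640 mol
C and H account for only 2.3656 g of the 3.534 g sample; the remaining 1.1684 g must be oxygen.

yes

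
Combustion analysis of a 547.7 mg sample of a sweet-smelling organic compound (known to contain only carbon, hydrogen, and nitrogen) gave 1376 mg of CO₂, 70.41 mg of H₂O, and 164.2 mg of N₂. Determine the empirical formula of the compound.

mol C = 1.376 g CO₂ ÷ 44.009 g/mol = 0.031266 mol
mol H = 2 × 0.07041 g H₂O ÷ 18.015 g/mol = 0.0078168 mol
mol N = 2 × 0.1642 g N₂ ÷ 28.014 g/mol = 0.011723 mol
Divide by the smallest (0.0078168 mol): C 4.000, H 1.000, N 1.500
Multiplying each by 2 gives whole numbers: C 8.00, H 2.00, N 3.00

C8H2N3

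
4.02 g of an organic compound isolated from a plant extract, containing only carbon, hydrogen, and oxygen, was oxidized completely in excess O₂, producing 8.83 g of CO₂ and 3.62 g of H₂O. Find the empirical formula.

C8H16O3

mol C = 8.83 g CO₂ ÷ 44.009 g/mol = 0.2006 mol
mol H = 2 × 3.62 g H₂O ÷ 18.015 g/mol = 0.4019 mol
mass O = 4.02 − (2.410 + 0.4051) = 1.205 g → mol O = 1.205 ÷ 15.999 = 0.07532 mol
Divide by the smallest (0.07532 mol): C 2.664, H 5.336, O 1.000
Multiplying each by 3 gives whole numbers: C 7.99, H 16.01, O 3.00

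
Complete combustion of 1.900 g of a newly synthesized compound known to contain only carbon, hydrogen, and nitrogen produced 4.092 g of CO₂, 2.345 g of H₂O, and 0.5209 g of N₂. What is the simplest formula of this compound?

C5H14N2

mol C = 4.092 g CO₂ ÷ 44.009 g/mol = 0.092981 mol
mol H = 2 × 2.345 g H₂O ÷ 18.015 g/mol = 0.26034 mol
mol N = 2 × 0.5209 g N₂ ÷ 28.014 g/mol = 0.037189 mol
Divide by the smallest (0.037189 mol): C 2.500, H 7.001, N 1.000
Multiplying each by 2 gives whole numbers: C 5.00, H 14.00, N 2.00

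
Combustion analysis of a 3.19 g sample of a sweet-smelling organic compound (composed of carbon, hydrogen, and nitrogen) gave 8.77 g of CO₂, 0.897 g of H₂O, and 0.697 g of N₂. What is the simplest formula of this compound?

C4H2N

mol C = 8.77 g CO₂ ÷ 44.009 g/mol = 0.1993 mol
mol H = 2 × 0.897 g H₂O ÷ 18.015 g/mol = 0.09958 mol
mol N = 2 × 0.697 g N₂ ÷ 28.014 g/mol = 0.04976 mol
Divide by the smallest (0.04976 mol): C 4.005, H 2.001, N 1.000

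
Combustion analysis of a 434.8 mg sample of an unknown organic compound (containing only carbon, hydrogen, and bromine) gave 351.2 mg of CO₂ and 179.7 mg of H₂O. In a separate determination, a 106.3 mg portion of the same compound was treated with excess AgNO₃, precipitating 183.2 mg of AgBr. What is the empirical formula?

mol C = 0.3512 g CO₂ ÷ 44.009 g/mol = 0.0079802 mol
mol H = 2 × 0.1797 g H₂O ÷ 18.015 g/mol = 0.019950 mol
From the AgBr data: mol Br per gram of compound = (0.1832 ÷ 187.772) ÷ 0.1063 = 0.0091783 mol/g, so in the 0.4348 g combustion sample mol Br = 0.0039907 mol
Divide by the smallest (0.0039907 mol): C 2.000, H 4.999, Br 1.000

C2H5Br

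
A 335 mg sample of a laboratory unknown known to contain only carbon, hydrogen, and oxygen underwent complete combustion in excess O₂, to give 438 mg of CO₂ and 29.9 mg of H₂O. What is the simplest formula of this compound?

C3HO4

mol C = 0.438 g CO₂ ÷ 44.009 g/mol = 0.009953 mol
mol H = 2 × 0.0299 g H₂O ÷ 18.015 g/mol = 0.003319 mol
mass O = 0.335 − (0.1195 + 0.003346) = 0.2121 g → mol O = 0.2121 ÷ 15.999 = 0.01326 mol
Divide by the smallest (0.003319 mol): C 2.998, H 1.000, O 3.994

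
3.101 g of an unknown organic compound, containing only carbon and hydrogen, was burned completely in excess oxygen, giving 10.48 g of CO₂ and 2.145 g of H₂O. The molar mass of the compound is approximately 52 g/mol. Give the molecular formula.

C4H4

mol C = 10.48 g CO₂ ÷ 44.009 g/mol = 0.23813 mol
mol H = 2 × 2.145 g H₂O ÷ 18.015 g/mol = 0.23813 mol
Divide by the smallest (0.23813 mol): C 1.000, H 1.000
Empirical formula: CH
Empirical-formula mass = 13.02 g/mol; 52 ÷ 13.02 ≈ 4, so the molecular formula is C4H4.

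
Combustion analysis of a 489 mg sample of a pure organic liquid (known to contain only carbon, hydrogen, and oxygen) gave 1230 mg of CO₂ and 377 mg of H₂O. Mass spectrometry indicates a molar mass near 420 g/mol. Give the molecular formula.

C24H36O6

mol C = 1.23 g CO₂ ÷ 44.009 g/mol = 0.02795 mol
mol H = 2 × 0.377 g H₂O ÷ 18.015 g/mol = 0.04185 mol
mass O = 0.489 − (0.3357 + 0.04219) = 0.1111 g → mol O = 0.1111 ÷ 15.999 = 0.006945 mol
Divide by the smallest (0.006945 mol): C 4.024, H 6.026, O 1.000
Empirical formula: C4H6O
Empirical-formula mass = 70.09 g/mol; 420 ÷ 70.09 ≈ 6, so the molecular formula is C24H36O6.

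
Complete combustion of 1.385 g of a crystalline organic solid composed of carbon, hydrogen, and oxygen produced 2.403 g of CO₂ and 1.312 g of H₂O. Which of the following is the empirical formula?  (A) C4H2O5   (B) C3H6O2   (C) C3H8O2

(C) C3H8O2

mol C = 2.403 g CO₂ ÷ 44.009 g/mol = 0.054602 mol
mol H = 2 × 1.312 g H₂O ÷ 18.015 g/mol = 0.14566 mol
mass O = 1.385 − (0.65583 + 0.14682) = 0.58235 g → mol O = 0.58235 ÷ 15.999 = 0.036399 mol
Divide by the smallest (0.036399 mol): C 1.500, H 4.002, O 1.000
Multiplying each by 2 gives whole numbers: C 3.00, H 8.00, O 2.00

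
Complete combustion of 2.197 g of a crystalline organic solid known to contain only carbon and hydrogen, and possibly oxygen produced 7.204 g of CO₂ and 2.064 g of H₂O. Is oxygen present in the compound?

no

mol C = 7.204 g CO₂ ÷ 44.009 g/mol = 0.16369 mol
mol H = 2 × 2.064 g H₂O ÷ 18.015 g/mol = 0.22914 mol
C and H together account for 2.1971 g — essentially the entire 2.197 g sample — so the compound contains no oxygen.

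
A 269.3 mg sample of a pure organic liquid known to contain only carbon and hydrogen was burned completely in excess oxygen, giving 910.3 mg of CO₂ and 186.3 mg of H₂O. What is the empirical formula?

CH

mol C = 0.9103 g CO₂ ÷ 44.009 g/mol = 0.020684 mol
mol H = 2 × 0.1863 g H₂O ÷ 18.015 g/mol = 0.020683 mol
Divide by the smallest (0.020683 mol): C 1.000, H 1.000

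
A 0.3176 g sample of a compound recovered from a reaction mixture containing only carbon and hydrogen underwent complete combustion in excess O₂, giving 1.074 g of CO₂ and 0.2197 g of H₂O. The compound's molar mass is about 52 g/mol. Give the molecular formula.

mol C = 1.074 g CO₂ ÷ 44.009 g/mol = 0.024404 mol
mol H = 2 × 0.2197 g H₂O ÷ 18.015 g/mol = 0.024391 mol
Divide by the smallest (0.024391 mol): C 1.001, H 1.000
Empirical formula: CH
Empirical-formula mass = 13.02 g/mol; 52 ÷ 13.02 ≈ 4, so the molecular formula is C4H4.

C4H4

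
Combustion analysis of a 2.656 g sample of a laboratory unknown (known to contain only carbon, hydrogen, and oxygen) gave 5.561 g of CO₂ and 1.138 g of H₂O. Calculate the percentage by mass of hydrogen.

4.79%

mol C = 5.561 g CO₂ ÷ 44.009 g/mol = 0.12636 mol
mol H = 2 × 1.138 g H₂O ÷ 18.015 g/mol = 0.12634 mol
mass O = 2.656 − (1.5177 + 0.12735) = 1.0109 g → mol O = 1.0109 ÷ 15.999 = 0.063187 mol
mass % H = 0.12735 g ÷ 2.656 g × 100%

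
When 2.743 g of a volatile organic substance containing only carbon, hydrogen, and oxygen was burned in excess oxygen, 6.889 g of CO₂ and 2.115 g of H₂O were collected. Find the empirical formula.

mol C = 6.889 g CO₂ ÷ 44.009 g/mol = 0.15654 mol
mol H = 2 × 2.115 g H₂O ÷ 18.015 g/mol = 0.23480 mol
mass O = 2.743 − (1.8802 + 0.23668) = 0.62616 g → mol O = 0.62616 ÷ 15.999 = 0.039138 mol
Divide by the smallest (0.039138 mol): C 4.000, H 5.999, O 1.000

C4H6O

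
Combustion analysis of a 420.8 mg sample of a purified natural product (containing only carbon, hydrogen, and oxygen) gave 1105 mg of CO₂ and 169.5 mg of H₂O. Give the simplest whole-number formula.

C4H3O

mol C = 1.105 g CO₂ ÷ 44.009 g/mol = 0.025109 mol
mol H = 2 × 0.1695 g H₂O ÷ 18.015 g/mol = 0.018818 mol
mass O = 0.4208 − (0.30158 + 0.018968) = 0.10025 g → mol O = 0.10025 ÷ 15.999 = 0.0062662 mol
Divide by the smallest (0.0062662 mol): C 4.007, H 3.003, O 1.000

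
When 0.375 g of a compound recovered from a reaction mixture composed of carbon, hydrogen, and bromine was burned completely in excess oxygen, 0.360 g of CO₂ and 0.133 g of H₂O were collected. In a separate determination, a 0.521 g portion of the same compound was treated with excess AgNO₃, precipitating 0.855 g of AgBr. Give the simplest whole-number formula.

C5H9Br2

mol C = 0.360 g CO₂ ÷ 44.009 g/mol = 0.008180 mol
mol H = 2 × 0.133 g H₂O ÷ 18.015 g/mol = 0.01477 mol
From the AgBr data: mol Br per gram of compound = (0.855 ÷ 187.772) ÷ 0.521 = 0.008740 mol/g, so in the 0.375 g combustion sample mol Br = 0.003277 mol
Divide by the smallest (0.003277 mol): C 2.496, H 4.505, Br 1.000
Multiplying each by 2 gives whole numbers: C 4.99, H 9.01, Br 2.00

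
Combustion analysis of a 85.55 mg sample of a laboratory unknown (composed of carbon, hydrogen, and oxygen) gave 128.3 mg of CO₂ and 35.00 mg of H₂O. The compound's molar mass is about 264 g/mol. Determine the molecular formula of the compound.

C9H12O9

mol C = 0.1283 g CO₂ ÷ 44.009 g/mol = 0.0029153 mol
mol H = 2 × 0.03500 g H₂O ÷ 18.015 g/mol = 0.0038857 mol
mass O = 0.08555 − (0.035016 + 0.0039167) = 0.046617 g → mol O = 0.046617 ÷ 15.999 = 0.0029138 mol
Divide by the smallest (0.0029138 mol): C 1.001, H 1.334, O 1.000
Multiplying each by 3 gives whole numbers: C 3.00, H 4.00, O 3.00
Empirical formula: C3H4O3
Empirical-formula mass = 88.06 g/mol; 264 ÷ 88.06 ≈ 3, so the molecular formula is C9H12O9.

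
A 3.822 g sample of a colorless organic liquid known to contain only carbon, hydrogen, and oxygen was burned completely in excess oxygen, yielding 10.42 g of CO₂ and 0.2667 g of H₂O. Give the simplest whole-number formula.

mol C = 10.42 g CO₂ ÷ 44.009 g/mol = 0.23677 mol
mol H = 2 × 0.2667 g H₂O ÷ 18.015 g/mol = 0.029609 mol
mass O = 3.822 − (2.8438 + 0.029846) = 0.94831 g → mol O = 0.94831 ÷ 15.999 = 0.059273 mol
Divide by the smallest (0.029609 mol): C 7.997, H 1.000, O 2.002

C8HO2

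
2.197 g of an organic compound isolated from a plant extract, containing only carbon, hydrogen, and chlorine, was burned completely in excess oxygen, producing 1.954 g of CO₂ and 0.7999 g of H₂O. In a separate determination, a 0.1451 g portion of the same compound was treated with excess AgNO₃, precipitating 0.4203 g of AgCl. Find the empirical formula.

mol C = 1.954 g CO₂ ÷ 44.009 g/mol = 0.044400 mol
mol H = 2 × 0.7999 g H₂O ÷ 18.015 g/mol = 0.088804 mol
From the AgCl data: mol Cl per gram of compound = (0.4203 ÷ 143.318) ÷ 0.1451 = 0.020211 mol/g, so in the 2.197 g combustion sample mol Cl = 0.044404 mol
Divide by the smallest (0.044400 mol): C 1.000, H 2.000, Cl 1.000

CH2Cl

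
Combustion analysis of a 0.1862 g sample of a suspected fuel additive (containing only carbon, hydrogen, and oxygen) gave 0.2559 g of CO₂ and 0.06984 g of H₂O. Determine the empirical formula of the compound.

C6H8O7

mol C = 0.2559 g CO₂ ÷ 44.009 g/mol = 0.0058147 mol
mol H = 2 × 0.06984 g H₂O ÷ 18.015 g/mol = 0.0077535 mol
mass O = 0.1862 − (0.069841 + 0.0078156) = 0.10854 g → mol O = 0.10854 ÷ 15.999 = 0.0067844 mol
Divide by the smallest (0.0058147 mol): C 1.000, H 1.333, O 1.167
Multiplying each by 6 gives whole numbers: C 6.00, H 8.00, O 7.00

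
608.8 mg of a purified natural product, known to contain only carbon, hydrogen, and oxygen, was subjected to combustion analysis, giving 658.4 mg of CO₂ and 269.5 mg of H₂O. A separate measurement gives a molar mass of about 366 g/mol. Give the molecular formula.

mol C = 0.6584 g CO₂ ÷ 44.009 g/mol = 0.014961 mol
mol H = 2 × 0.2695 g H₂O ÷ 18.015 g/mol = 0.029920 mol
mass O = 0.6088 − (0.17969 + 0.030159) = 0.39895 g → mol O = 0.39895 ÷ 15.999 = 0.024936 mol
Divide by the smallest (0.014961 mol): C 1.000, H 2.000, O 1.667
Multiplying each by 3 gives whole numbers: C 3.00, H 6.00, O 5.00
Empirical formula: C3H6O5
Empirical-formula mass = 122.08 g/mol; 366 ÷ 122.08 ≈ 3, so the molecular formula is C9H18O15.

C9H18O15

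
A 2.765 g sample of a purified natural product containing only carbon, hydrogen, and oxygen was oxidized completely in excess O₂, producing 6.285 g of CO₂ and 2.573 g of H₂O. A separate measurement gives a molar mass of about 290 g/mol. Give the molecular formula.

mol C = 6.285 g CO₂ ÷ 44.009 g/mol = 0.14281 mol
mol H = 2 × 2.573 g H₂O ÷ 18.015 g/mol = 0.28565 mol
mass O = 2.765 − (1.7153 + 0.28794) = 0.76175 g → mol O = 0.76175 ÷ 15.999 = 0.047613 mol
Divide by the smallest (0.047613 mol): C 2.999, H 5.999, O 1.000
Empirical formula: C3H6O
Empirical-formula mass = 58.08 g/mol; 290 ÷ 58.08 ≈ 5, so the molecular formula is C15H30O5.

C15H30O5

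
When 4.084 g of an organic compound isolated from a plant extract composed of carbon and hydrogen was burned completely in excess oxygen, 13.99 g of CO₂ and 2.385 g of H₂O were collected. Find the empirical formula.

C6H5

mol C = 13.99 g CO₂ ÷ 44.009 g/mol = 0.31789 mol
mol H = 2 × 2.385 g H₂O ÷ 18.015 g/mol = 0.26478 mol
Divide by the smallest (0.26478 mol): C 1.201, H 1.000
Multiplying each by 5 gives whole numbers: C 6.00, H 5.00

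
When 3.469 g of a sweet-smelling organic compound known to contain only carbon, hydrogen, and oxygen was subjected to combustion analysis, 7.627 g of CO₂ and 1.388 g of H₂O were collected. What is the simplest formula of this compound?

mol C = 7.627 g CO₂ ÷ 44.009 g/mol = 0.17331 mol
mol H = 2 × 1.388 g H₂O ÷ 18.015 g/mol = 0.15409 mol
mass O = 3.469 − (2.0816 + 0.15533) = 1.2321 g → mol O = 1.2321 ÷ 15.999 = 0.077011 mol
Divide by the smallest (0.077011 mol): C 2.250, H 2.001, O 1.000
Multiplying each by 4 gives whole numbers: C 9.00, H 8.00, O 4.00

C9H8O4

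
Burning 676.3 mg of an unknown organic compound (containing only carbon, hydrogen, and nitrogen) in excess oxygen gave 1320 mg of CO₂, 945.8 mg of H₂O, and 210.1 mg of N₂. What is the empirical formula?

C2H7N

mol C = 1.320 g CO₂ ÷ 44.009 g/mol = 0.029994 mol
mol H = 2 × 0.9458 g H₂O ÷ 18.015 g/mol = 0.10500 mol
mol N = 2 × 0.2101 g N₂ ÷ 28.014 g/mol = 0.015000 mol
Divide by the smallest (0.015000 mol): C 2.000, H 7.000, N 1.000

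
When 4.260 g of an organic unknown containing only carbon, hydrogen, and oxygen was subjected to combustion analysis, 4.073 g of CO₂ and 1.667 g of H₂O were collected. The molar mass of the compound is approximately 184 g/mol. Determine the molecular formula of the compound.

mol C = 4.073 g CO₂ ÷ 44.009 g/mol = 0.092549 mol
mol H = 2 × 1.667 g H₂O ÷ 18.015 g/mol = 0.18507 mol
mass O = 4.260 − (1.1116 + 0.18655) = 2.9618 g → mol O = 2.9618 ÷ 15.999 = 0.18513 mol
Divide by the smallest (0.092549 mol): C 1.000, H 2.000, O 2.000
Empirical formula: CH2O2
Empirical-formula mass = 46.02 g/mol; 184 ÷ 46.02 ≈ 4, so the molecular formula is C4H8O8.

C4H8O8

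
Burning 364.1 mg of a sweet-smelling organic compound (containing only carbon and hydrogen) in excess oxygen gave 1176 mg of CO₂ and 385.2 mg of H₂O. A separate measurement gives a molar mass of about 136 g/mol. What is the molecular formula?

mol C = 1.176 g CO₂ ÷ 44.009 g/mol = 0.026722 mol
mol H = 2 × 0.3852 g H₂O ÷ 18.015 g/mol = 0.042764 mol
Divide by the smallest (0.026722 mol): C 1.000, H 1.600
Multiplying each by 5 gives whole numbers: C 5.00, H 8.00
Empirical formula: C5H8
Empirical-formula mass = 68.12 g/mol; 136 ÷ 68.12 ≈ 2, so the molecular formula is C10H16.

C10H16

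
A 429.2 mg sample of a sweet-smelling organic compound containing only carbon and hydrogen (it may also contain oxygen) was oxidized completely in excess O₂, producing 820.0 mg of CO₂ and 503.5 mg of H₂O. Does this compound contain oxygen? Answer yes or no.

mol C = 0.8200 g CO₂ ÷ 44.009 g/mol = 0.018633 mol
mol H = 2 × 0.5035 g H₂O ÷ 18.015 g/mol = 0.055898 mol
C and H account for only 0.28014 g of the 0.4292 g sample; the remaining 0.14906 g must be oxygen.

yes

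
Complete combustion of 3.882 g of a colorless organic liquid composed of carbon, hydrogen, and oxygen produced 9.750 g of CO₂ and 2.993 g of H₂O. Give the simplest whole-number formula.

C4H6O

mol C = 9.750 g CO₂ ÷ 44.009 g/mol = 0.22155 mol
mol H = 2 × 2.993 g H₂O ÷ 18.015 g/mol = 0.33228 mol
mass O = 3.882 − (2.6610 + 0.33494) = 0.88608 g → mol O = 0.88608 ÷ 15.999 = 0.055383 mol
Divide by the smallest (0.055383 mol): C 4.000, H 6.000, O 1.000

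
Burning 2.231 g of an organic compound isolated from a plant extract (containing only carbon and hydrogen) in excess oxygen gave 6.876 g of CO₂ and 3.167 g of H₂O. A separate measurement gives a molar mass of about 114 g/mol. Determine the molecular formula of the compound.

C8H18

mol C = 6.876 g CO₂ ÷ 44.009 g/mol = 0.15624 mol
mol H = 2 × 3.167 g H₂O ÷ 18.015 g/mol = 0.35160 mol
Divide by the smallest (0.15624 mol): C 1.000, H 2.250
Multiplying each by 4 gives whole numbers: C 4.00, H 9.00
Empirical formula: C4H9
Empirical-formula mass = 57.12 g/mol; 114 ÷ 57.12 ≈ 2, so the molecular formula is C8H18.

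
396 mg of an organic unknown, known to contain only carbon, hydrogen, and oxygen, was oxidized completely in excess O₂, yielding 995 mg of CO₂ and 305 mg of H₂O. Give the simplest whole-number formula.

C4H6O

mol C = 0.995 g CO₂ ÷ 44.009 g/mol = 0.02261 mol
mol H = 2 × 0.305 g H₂O ÷ 18.015 g/mol = 0.03386 mol
mass O = 0.396 − (0.2716 + 0.03413) = 0.09031 g → mol O = 0.09031 ÷ 15.999 = 0.005645 mol
Divide by the smallest (0.005645 mol): C 4.005, H 5.999, O 1.000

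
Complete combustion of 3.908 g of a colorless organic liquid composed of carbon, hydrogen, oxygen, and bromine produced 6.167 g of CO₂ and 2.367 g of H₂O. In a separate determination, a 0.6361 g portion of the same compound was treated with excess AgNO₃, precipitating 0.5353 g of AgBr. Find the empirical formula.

C8H15BrO2

mol C = 6.167 g CO₂ ÷ 44.009 g/mol = 0.14013 mol
mol H = 2 × 2.367 g H₂O ÷ 18.015 g/mol = 0.26278 mol
From the AgBr data: mol Br per gram of compound = (0.5353 ÷ 187.772) ÷ 0.6361 = 0.0044817 mol/g, so in the 3.908 g combustion sample mol Br = 0.017514 mol
mass O = 3.908 − (1.6831 + 0.26488 + 1.3995) = 0.56054 g → mol O = 0.56054 ÷ 15.999 = 0.035036 mol
Divide by the smallest (0.017514 mol): C 8.001, H 15.004, Br 1.000, O 2.000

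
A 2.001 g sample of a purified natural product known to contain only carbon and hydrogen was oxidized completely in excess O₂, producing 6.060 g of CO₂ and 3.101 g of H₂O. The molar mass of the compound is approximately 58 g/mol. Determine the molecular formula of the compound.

mol C = 6.060 g CO₂ ÷ 44.009 g/mol = 0.13770 mol
mol H = 2 × 3.101 g H₂O ÷ 18.015 g/mol = 0.34427 mol
Divide by the smallest (0.13770 mol): C 1.000, H 2.500
Multiplying each by 2 gives whole numbers: C 2.00, H 5.00
Empirical formula: C2H5
Empirical-formula mass = 29.06 g/mol; 58 ÷ 29.06 ≈ 2, so the molecular formula is C4H10.

C4H10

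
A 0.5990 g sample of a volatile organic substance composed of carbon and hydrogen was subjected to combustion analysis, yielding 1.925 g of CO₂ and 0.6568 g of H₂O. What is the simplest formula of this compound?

mol C = 1.925 g CO₂ ÷ 44.009 g/mol = 0.043741 mol
mol H = 2 × 0.6568 g H₂O ÷ 18.015 g/mol = 0.072917 mol
Divide by the smallest (0.043741 mol): C 1.000, H 1.667
Multiplying each by 3 gives whole numbers: C 3.00, H 5.00

C3H5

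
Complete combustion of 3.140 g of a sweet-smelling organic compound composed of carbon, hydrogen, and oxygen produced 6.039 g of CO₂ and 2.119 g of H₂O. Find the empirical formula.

mol C = 6.039 g CO₂ ÷ 44.009 g/mol = 0.13722 mol
mol H = 2 × 2.119 g H₂O ÷ 18.015 g/mol = 0.23525 mol
mass O = 3.140 − (1.6482 + 0.23713) = 1.2547 g → mol O = 1.2547 ÷ 15.999 = 0.078423 mol
Divide by the smallest (0.078423 mol): C 1.750, H 3.000, O 1.000
Multiplying each by 4 gives whole numbers: C 7.00, H 12.00, O 4.00

C7H12O4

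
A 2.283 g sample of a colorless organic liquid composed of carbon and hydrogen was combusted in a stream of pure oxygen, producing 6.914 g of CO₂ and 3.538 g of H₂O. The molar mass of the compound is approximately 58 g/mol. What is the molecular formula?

C4H10

mol C = 6.914 g CO₂ ÷ 44.009 g/mol = 0.15710 mol
mol H = 2 × 3.538 g H₂O ÷ 18.015 g/mol = 0.39278 mol
Divide by the smallest (0.15710 mol): C 1.000, H 2.500
Multiplying each by 2 gives whole numbers: C 2.00, H 5.00
Empirical formula: C2H5
Empirical-formula mass = 29.06 g/mol; 58 ÷ 29.06 ≈ 2, so the molecular formula is C4H10.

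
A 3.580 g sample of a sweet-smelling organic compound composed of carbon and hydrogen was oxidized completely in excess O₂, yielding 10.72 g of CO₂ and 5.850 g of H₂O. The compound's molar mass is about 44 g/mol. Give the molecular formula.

mol C = 10.72 g CO₂ ÷ 44.009 g/mol = 0.24359 mol
mol H = 2 × 5.850 g H₂O ÷ 18.015 g/mol = 0.64946 mol
Divide by the smallest (0.24359 mol): C 1.000, H 2.666
Multiplying each by 3 gives whole numbers: C 3.00, H 8.00
Empirical formula: C3H8
Empirical-formula mass = 44.10 g/mol; 44 ÷ 44.10 ≈ 1, so the molecular formula is C3H8.

C3H8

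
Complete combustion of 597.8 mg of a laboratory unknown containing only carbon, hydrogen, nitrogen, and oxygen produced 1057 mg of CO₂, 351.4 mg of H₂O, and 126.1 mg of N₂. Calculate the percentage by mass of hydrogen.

mol C = 1.057 g CO₂ ÷ 44.009 g/mol = 0.024018 mol
mol H = 2 × 0.3514 g H₂O ÷ 18.015 g/mol = 0.039012 mol
mol N = 2 × 0.1261 g N₂ ÷ 28.014 g/mol = 0.0090026 mol
mass O = 0.5978 − (0.28848 + 0.039324 + 0.12610) = 0.14390 g → mol O = 0.14390 ÷ 15.999 = 0.0089942 mol
mass % H = 0.039324 g ÷ 0.5978 g × 100%

6.58%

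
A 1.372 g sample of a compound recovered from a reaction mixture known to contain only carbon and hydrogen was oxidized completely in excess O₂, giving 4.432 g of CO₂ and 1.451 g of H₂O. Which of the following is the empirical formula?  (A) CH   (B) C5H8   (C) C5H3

(B) C5H8

mol C = 4.432 g CO₂ ÷ 44.009 g/mol = 0.10071 mol
mol H = 2 × 1.451 g H₂O ÷ 18.015 g/mol = 0.16109 mol
Divide by the smallest (0.10071 mol): C 1.000, H 1.600
Multiplying each by 5 gives whole numbers: C 5.00, H 8.00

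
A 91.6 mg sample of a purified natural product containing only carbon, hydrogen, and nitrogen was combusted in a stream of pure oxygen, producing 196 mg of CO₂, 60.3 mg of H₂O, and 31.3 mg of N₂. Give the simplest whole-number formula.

mol C = 0.196 g CO₂ ÷ 44.009 g/mol = 0.004454 mol
mol H = 2 × 0.0603 g H₂O ÷ 18.015 g/mol = 0.006694 mol
mol N = 2 × 0.0313 g N₂ ÷ 28.014 g/mol = 0.002235 mol
Divide by the smallest (0.002235 mol): C 1.993, H 2.996, N 1.000

C2H3N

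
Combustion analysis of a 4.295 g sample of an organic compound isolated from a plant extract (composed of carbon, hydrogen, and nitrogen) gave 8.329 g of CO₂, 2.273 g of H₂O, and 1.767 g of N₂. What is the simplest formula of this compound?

C3H4N2

mol C = 8.329 g CO₂ ÷ 44.009 g/mol = 0.18926 mol
mol H = 2 × 2.273 g H₂O ÷ 18.015 g/mol = 0.25235 mol
mol N = 2 × 1.767 g N₂ ÷ 28.014 g/mol = 0.12615 mol
Divide by the smallest (0.12615 mol): C 1.500, H 2.000, N 1.000
Multiplying each by 2 gives whole numbers: C 3.00, H 4.00, N 2.00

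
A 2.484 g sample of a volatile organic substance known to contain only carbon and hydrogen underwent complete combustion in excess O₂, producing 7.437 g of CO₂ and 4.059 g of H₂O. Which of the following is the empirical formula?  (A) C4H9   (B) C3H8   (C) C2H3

mol C = 7.437 g CO₂ ÷ 44.009 g/mol = 0.16899 mol
mol H = 2 × 4.059 g H₂O ÷ 18.015 g/mol = 0.45062 mol
Divide by the smallest (0.16899 mol): C 1.000, H 2.667
Multiplying each by 3 gives whole numbers: C 3.00, H 8.00

(B) C3H8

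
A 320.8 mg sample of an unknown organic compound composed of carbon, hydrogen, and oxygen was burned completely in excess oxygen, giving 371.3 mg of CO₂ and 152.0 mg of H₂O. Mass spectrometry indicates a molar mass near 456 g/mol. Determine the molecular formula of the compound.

mol C = 0.3713 g CO₂ ÷ 44.009 g/mol = 0.0084369 mol
mol H = 2 × 0.1520 g H₂O ÷ 18.015 g/mol = 0.016875 mol
mass O = 0.3208 − (0.10134 + 0.017010) = 0.20245 g → mol O = 0.20245 ÷ 15.999 = 0.012654 mol
Divide by the smallest (0.0084369 mol): C 1.000, H 2.000, O 1.500
Multiplying each by 2 gives whole numbers: C 2.00, H 4.00, O 3.00
Empirical formula: C2H4O3
Empirical-formula mass = 76.05 g/mol; 456 ÷ 76.05 ≈ 6, so the molecular formula is C12H24O18.

C12H24O18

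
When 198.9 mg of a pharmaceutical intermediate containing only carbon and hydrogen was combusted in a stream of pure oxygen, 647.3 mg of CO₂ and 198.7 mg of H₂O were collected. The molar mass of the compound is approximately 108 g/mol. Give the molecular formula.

C8H12

mol C = 0.6473 g CO₂ ÷ 44.009 g/mol = 0.014708 mol
mol H = 2 × 0.1987 g H₂O ÷ 18.015 g/mol = 0.022059 mol
Divide by the smallest (0.014708 mol): C 1.000, H 1.500
Multiplying each by 2 gives whole numbers: C 2.00, H 3.00
Empirical formula: C2H3
Empirical-formula mass = 27.05 g/mol; 108 ÷ 27.05 ≈ 4, so the molecular formula is C8H12.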